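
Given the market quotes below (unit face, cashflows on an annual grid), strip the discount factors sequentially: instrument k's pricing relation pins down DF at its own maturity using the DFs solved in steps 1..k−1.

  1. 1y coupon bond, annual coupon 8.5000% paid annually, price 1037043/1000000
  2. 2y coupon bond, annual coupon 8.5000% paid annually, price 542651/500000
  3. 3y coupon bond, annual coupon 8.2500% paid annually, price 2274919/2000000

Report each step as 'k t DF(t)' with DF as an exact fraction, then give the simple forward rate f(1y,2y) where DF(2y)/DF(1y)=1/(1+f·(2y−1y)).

1 1 4779/5000
2 2 4627/5000
3 3 4537/5000
f(1y,2y) = ((4779/5000)/(4627/5000) − 1)/(1) = 152/4627 ≈ 3.2851%

step 1 [1y] bond c/1=17/200: DF=(1037043/1000000 − 17/200·(0))/(1+17/200) = 4779/5000 ≈ 0.955800
step 2 [2y] bond c/1=17/200: DF=(542651/500000 − 17/200·(0.955800))/(1+17/200) = 4627/5000 ≈ 0.925400
step 3 [3y] bond c/1=33/400: DF=(2274919/2000000 − 33/400·(0.955800+0.925400))/(1+33/400) = 4537/5000 ≈ 0.907400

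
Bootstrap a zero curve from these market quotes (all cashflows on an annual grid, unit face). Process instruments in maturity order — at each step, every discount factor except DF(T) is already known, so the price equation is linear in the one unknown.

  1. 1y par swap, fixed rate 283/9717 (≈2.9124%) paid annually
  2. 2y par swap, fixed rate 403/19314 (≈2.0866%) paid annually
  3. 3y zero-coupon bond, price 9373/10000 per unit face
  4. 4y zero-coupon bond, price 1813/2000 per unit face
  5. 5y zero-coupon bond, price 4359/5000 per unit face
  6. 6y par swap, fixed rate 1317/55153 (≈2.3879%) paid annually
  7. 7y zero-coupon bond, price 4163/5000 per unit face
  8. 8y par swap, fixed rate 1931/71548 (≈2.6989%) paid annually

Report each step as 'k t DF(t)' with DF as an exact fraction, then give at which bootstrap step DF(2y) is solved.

1 1 9717/10000
2 2 9597/10000
3 3 9373/10000
4 4 1813/2000
5 5 4359/5000
6 6 8683/10000
7 7 4163/5000
8 8 8069/10000
DF(2y) is solved at step 2

step 1 [1y] swap r/1=283/9717: DF=(1 − 283/9717·(0))/(1+283/9717) = 9717/10000 ≈ 0.971700
step 2 [2y] swap r/1=403/19314: DF=(1 − 403/19314·(0.971700))/(1+403/19314) = 9597/10000 ≈ 0.959700
step 3 [3y] zero: DF = P = 9373/10000 ≈ 0.937300
step 4 [4y] zero: DF = P = 1813/2000 ≈ 0.906500
step 5 [5y] zero: DF = P = 4359/5000 ≈ 0.871800
step 6 [6y] swap r/1=1317/55153: DF=(1 − 1317/55153·(0.971700+0.959700+0.937300+0.906500+0.871800))/(1+1317/55153) = 8683/10000 ≈ 0.868300
step 7 [7y] zero: DF = P = 4163/5000 ≈ 0.832600
step 8 [8y] swap r/1=1931/71548: DF=(1 − 1931/71548·(0.971700+0.959700+0.937300+0.906500+0.871800+0.868300+0.832600))/(1+1931/71548) = 8069/10000 ≈ 0.806900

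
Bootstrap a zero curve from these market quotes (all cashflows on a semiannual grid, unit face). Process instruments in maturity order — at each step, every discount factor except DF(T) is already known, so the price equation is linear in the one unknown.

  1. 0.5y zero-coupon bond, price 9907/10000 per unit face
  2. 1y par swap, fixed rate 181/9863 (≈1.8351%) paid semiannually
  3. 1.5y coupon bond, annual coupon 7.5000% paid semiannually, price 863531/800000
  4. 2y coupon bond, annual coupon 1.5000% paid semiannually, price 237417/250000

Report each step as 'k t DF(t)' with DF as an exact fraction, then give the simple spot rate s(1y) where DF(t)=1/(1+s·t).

1 1/2 9907/10000
2 1 9819/10000
3 3/2 9691/10000
4 2 9207/10000
s(1y) = (1/(9819/10000) − 1)/(1) = 181/9819 ≈ 1.8434%

step 1 [0.5y] zero: DF = P = 9907/10000 ≈ 0.990700
step 2 [1y] swap r/2=181/19726: DF=(1 − 181/19726·(0.990700))/(1+181/19726) = 9819/10000 ≈ 0.981900
step 3 [1.5y] bond c/2=3/80: DF=(863531/800000 − 3/80·(0.990700+0.981900))/(1+3/80) = 9691/10000 ≈ 0.969100
step 4 [2y] bond c/2=3/400: DF=(237417/250000 − 3/400·(0.990700+0.981900+0.969100))/(1+3/400) = 9207/10000 ≈ 0.920700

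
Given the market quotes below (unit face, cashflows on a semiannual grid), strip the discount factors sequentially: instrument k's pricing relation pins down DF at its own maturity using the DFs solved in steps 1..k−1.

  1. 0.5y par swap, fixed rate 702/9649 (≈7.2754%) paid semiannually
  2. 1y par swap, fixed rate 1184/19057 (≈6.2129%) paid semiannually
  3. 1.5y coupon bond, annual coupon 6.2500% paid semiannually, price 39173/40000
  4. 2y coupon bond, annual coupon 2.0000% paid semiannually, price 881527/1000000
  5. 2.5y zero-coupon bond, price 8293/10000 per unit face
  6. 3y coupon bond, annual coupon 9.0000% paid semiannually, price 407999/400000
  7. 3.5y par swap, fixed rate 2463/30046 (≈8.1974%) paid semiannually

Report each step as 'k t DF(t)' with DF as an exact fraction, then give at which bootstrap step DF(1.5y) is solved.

1 1/2 9649/10000
2 1 588/625
3 3/2 8919/10000
4 2 8451/10000
5 5/2 8293/10000
6 3 1567/2000
7 7/2 7537/10000
DF(1.5y) is solved at step 3

step 1 [0.5y] swap r/2=351/9649: DF=(1 − 351/9649·(0))/(1+351/9649) = 9649/10000 ≈ 0.964900
step 2 [1y] swap r/2=592/19057: DF=(1 − 592/19057·(0.964900))/(1+592/19057) = 588/625 ≈ 0.940800
step 3 [1.5y] bond c/2=1/32: DF=(39173/40000 − 1/32·(0.964900+0.940800))/(1+1/32) = 8919/10000 ≈ 0.891900
step 4 [2y] bond c/2=1/100: DF=(881527/1000000 − 1/100·(0.964900+0.940800+0.891900))/(1+1/100) = 8451/10000 ≈ 0.845100
step 5 [2.5y] zero: DF = P = 8293/10000 ≈ 0.829300
step 6 [3y] bond c/2=9/200: DF=(407999/400000 − 9/200·(0.964900+0.940800+0.891900+0.845100+0.829300))/(1+9/200) = 1567/2000 ≈ 0.783500
step 7 [3.5y] swap r/2=2463/60092: DF=(1 − 2463/60092·(0.964900+0.940800+0.891900+0.845100+0.829300+0.783500))/(1+2463/60092) = 7537/10000 ≈ 0.753700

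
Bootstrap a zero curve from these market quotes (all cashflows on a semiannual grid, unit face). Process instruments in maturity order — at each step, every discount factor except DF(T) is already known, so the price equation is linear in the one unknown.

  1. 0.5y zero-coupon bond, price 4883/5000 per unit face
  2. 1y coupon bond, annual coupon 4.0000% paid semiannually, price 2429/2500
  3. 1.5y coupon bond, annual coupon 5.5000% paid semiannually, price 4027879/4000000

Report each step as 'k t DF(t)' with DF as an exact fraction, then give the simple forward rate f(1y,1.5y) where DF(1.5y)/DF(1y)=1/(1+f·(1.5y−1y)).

step 1 [0.5y] zero: DF = P = 4883/5000 ≈ 0.976600
step 2 [1y] bond c/2=1/50: DF=(2429/2500 − 1/50·(0.976600))/(1+1/50) = 4667/5000 ≈ 0.933400
step 3 [1.5y] bond c/2=11/400: DF=(4027879/4000000 − 11/400·(0.976600+0.933400))/(1+11/400) = 9289/10000 ≈ 0.928900

1 1/2 4883/5000
2 1 4667/5000
3 3/2 9289/10000
f(1y,1.5y) = ((4667/5000)/(9289/10000) − 1)/(1/2) = 90/9289 ≈ 0.9689%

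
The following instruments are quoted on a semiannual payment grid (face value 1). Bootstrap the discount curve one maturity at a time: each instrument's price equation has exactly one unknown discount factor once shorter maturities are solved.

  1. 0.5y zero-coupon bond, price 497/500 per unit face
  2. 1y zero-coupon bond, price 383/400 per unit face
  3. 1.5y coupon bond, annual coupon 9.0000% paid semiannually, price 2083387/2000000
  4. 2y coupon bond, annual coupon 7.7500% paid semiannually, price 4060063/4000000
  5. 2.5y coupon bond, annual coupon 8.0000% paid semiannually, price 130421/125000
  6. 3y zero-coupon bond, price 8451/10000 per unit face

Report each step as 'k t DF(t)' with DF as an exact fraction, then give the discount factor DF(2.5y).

1 1/2 497/500
2 1 383/400
3 3/2 1141/1250
4 2 8703/10000
5 5/2 2149/2500
6 3 8451/10000
DF(2.5y) = 2149/2500 ≈ 0.859600

step 1 [0.5y] zero: DF = P = 497/500 ≈ 0.994000
step 2 [1y] zero: DF = P = 383/400 ≈ 0.957500
step 3 [1.5y] bond c/2=9/200: DF=(2083387/2000000 − 9/200·(0.994000+0.957500))/(1+9/200) = 1141/1250 ≈ 0.912800
step 4 [2y] bond c/2=31/800: DF=(4060063/4000000 − 31/800·(0.994000+0.957500+0.912800))/(1+31/800) = 8703/10000 ≈ 0.870300
step 5 [2.5y] bond c/2=1/25: DF=(130421/125000 − 1/25·(0.994000+0.957500+0.912800+0.870300))/(1+1/25) = 2149/2500 ≈ 0.859600
step 6 [3y] zero: DF = P = 8451/10000 ≈ 0.845100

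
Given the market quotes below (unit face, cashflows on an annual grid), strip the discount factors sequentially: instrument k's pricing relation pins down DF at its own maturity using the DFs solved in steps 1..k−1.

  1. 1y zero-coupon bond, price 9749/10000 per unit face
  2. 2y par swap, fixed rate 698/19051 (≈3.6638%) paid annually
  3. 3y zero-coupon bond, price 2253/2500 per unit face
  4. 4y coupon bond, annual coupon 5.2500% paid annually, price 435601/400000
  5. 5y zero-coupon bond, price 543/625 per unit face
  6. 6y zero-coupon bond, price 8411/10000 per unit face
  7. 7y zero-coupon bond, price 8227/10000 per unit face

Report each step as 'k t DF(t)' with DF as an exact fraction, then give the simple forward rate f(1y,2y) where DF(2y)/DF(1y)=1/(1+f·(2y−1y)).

step 1 [1y] zero: DF = P = 9749/10000 ≈ 0.974900
step 2 [2y] swap r/1=698/19051: DF=(1 − 698/19051·(0.974900))/(1+698/19051) = 4651/5000 ≈ 0.930200
step 3 [3y] zero: DF = P = 2253/2500 ≈ 0.901200
step 4 [4y] bond c/1=21/400: DF=(435601/400000 − 21/400·(0.974900+0.930200+0.901200))/(1+21/400) = 8947/10000 ≈ 0.894700
step 5 [5y] zero: DF = P = 543/625 ≈ 0.868800
step 6 [6y] zero: DF = P = 8411/10000 ≈ 0.841100
step 7 [7y] zero: DF = P = 8227/10000 ≈ 0.822700

1 1 9749/10000
2 2 4651/5000
3 3 2253/2500
4 4 8947/10000
5 5 543/625
6 6 8411/10000
7 7 8227/10000
f(1y,2y) = ((9749/10000)/(4651/5000) − 1)/(1) = 447/9302 ≈ 4.8054%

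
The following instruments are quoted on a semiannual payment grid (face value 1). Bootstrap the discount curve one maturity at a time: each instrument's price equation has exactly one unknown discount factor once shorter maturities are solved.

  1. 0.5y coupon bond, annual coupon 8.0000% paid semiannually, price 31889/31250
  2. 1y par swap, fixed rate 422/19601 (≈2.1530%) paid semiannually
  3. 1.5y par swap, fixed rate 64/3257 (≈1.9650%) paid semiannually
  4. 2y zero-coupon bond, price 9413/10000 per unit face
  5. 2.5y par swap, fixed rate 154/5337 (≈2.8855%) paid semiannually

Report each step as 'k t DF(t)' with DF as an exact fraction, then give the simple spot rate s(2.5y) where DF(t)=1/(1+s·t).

1 1/2 2453/2500
2 1 9789/10000
3 3/2 607/625
4 2 9413/10000
5 5/2 9307/10000
s(2.5y) = (1/(9307/10000) − 1)/(5/2) = 1386/46535 ≈ 2.9784%

step 1 [0.5y] bond c/2=1/25: DF=(31889/31250 − 1/25·(0))/(1+1/25) = 2453/2500 ≈ 0.981200
step 2 [1y] swap r/2=211/19601: DF=(1 − 211/19601·(0.981200))/(1+211/19601) = 9789/10000 ≈ 0.978900
step 3 [1.5y] swap r/2=32/3257: DF=(1 − 32/3257·(0.981200+0.978900))/(1+32/3257) = 607/625 ≈ 0.971200
step 4 [2y] zero: DF = P = 9413/10000 ≈ 0.941300
step 5 [2.5y] swap r/2=77/5337: DF=(1 − 77/5337·(0.981200+0.978900+0.971200+0.941300))/(1+77/5337) = 9307/10000 ≈ 0.930700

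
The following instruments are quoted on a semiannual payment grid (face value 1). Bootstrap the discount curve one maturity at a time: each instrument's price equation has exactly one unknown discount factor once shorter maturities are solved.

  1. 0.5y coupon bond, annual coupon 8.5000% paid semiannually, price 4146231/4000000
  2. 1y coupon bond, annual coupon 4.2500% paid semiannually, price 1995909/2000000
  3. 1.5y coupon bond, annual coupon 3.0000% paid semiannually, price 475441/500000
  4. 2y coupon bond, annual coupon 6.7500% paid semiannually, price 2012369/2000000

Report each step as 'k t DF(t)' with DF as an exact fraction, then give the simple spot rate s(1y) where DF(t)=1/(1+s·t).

step 1 [0.5y] bond c/2=17/400: DF=(4146231/4000000 − 17/400·(0))/(1+17/400) = 9943/10000 ≈ 0.994300
step 2 [1y] bond c/2=17/800: DF=(1995909/2000000 − 17/800·(0.994300))/(1+17/800) = 1913/2000 ≈ 0.956500
step 3 [1.5y] bond c/2=3/200: DF=(475441/500000 − 3/200·(0.994300+0.956500))/(1+3/200) = 227/250 ≈ 0.908000
step 4 [2y] bond c/2=27/800: DF=(2012369/2000000 − 27/800·(0.994300+0.956500+0.908000))/(1+27/800) = 22/25 ≈ 0.880000

1 1/2 9943/10000
2 1 1913/2000
3 3/2 227/250
4 2 22/25
s(1y) = (1/(1913/2000) − 1)/(1) = 87/1913 ≈ 4.5478%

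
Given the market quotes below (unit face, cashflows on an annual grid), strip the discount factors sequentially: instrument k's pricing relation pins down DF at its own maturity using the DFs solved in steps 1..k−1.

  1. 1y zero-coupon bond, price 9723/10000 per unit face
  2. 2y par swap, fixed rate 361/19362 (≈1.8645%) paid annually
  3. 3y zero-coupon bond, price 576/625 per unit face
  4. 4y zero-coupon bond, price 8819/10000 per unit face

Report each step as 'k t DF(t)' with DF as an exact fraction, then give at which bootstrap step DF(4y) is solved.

1 1 9723/10000
2 2 9639/10000
3 3 576/625
4 4 8819/10000
DF(4y) is solved at step 4

step 1 [1y] zero: DF = P = 9723/10000 ≈ 0.972300
step 2 [2y] swap r/1=361/19362: DF=(1 − 361/19362·(0.972300))/(1+361/19362) = 9639/10000 ≈ 0.963900
step 3 [3y] zero: DF = P = 576/625 ≈ 0.921600
step 4 [4y] zero: DF = P = 8819/10000 ≈ 0.881900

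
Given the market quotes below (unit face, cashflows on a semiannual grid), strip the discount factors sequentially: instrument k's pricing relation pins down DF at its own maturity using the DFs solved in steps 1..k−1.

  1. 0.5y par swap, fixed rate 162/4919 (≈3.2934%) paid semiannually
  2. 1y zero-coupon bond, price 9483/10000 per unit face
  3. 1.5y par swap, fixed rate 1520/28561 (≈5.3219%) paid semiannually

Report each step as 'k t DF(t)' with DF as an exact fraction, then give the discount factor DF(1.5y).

1 1/2 4919/5000
2 1 9483/10000
3 3/2 231/250
DF(1.5y) = 231/250 ≈ 0.924000

step 1 [0.5y] swap r/2=81/4919: DF=(1 − 81/4919·(0))/(1+81/4919) = 4919/5000 ≈ 0.983800
step 2 [1y] zero: DF = P = 9483/10000 ≈ 0.948300
step 3 [1.5y] swap r/2=760/28561: DF=(1 − 760/28561·(0.983800+0.948300))/(1+760/28561) = 231/250 ≈ 0.924000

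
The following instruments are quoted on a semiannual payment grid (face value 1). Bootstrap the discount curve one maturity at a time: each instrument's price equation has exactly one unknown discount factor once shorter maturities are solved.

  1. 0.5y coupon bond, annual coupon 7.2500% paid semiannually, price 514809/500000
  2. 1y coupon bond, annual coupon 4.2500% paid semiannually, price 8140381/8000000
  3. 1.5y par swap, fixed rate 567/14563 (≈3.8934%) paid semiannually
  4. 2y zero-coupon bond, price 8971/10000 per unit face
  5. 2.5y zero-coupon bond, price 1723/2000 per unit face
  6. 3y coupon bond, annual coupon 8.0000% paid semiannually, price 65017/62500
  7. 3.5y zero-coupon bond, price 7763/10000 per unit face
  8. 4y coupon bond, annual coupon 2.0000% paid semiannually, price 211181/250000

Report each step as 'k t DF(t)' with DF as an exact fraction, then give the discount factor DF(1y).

step 1 [0.5y] bond c/2=29/800: DF=(514809/500000 − 29/800·(0))/(1+29/800) = 621/625 ≈ 0.993600
step 2 [1y] bond c/2=17/800: DF=(8140381/8000000 − 17/800·(0.993600))/(1+17/800) = 9757/10000 ≈ 0.975700
step 3 [1.5y] swap r/2=567/29126: DF=(1 − 567/29126·(0.993600+0.975700))/(1+567/29126) = 9433/10000 ≈ 0.943300
step 4 [2y] zero: DF = P = 8971/10000 ≈ 0.897100
step 5 [2.5y] zero: DF = P = 1723/2000 ≈ 0.861500
step 6 [3y] bond c/2=1/25: DF=(65017/62500 − 1/25·(0.993600+0.975700+0.943300+0.897100+0.861500))/(1+1/25) = 4103/5000 ≈ 0.820600
step 7 [3.5y] zero: DF = P = 7763/10000 ≈ 0.776300
step 8 [4y] bond c/2=1/100: DF=(211181/250000 − 1/100·(0.993600+0.975700+0.943300+0.897100+0.861500+0.820600+0.776300))/(1+1/100) = 7743/10000 ≈ 0.774300

1 1/2 621/625
2 1 9757/10000
3 3/2 9433/10000
4 2 8971/10000
5 5/2 1723/2000
6 3 4103/5000
7 7/2 7763/10000
8 4 7743/10000
DF(1y) = 9757/10000 ≈ 0.975700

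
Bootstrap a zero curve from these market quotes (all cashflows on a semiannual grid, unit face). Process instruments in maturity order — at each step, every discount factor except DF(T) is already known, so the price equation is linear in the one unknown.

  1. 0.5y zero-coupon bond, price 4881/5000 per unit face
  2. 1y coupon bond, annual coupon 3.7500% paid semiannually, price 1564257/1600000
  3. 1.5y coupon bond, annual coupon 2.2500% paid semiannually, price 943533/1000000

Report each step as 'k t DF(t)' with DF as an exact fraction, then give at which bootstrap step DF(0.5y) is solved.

1 1/2 4881/5000
2 1 9417/10000
3 3/2 9117/10000
DF(0.5y) is solved at step 1

step 1 [0.5y] zero: DF = P = 4881/5000 ≈ 0.976200
step 2 [1y] bond c/2=3/160: DF=(1564257/1600000 − 3/160·(0.976200))/(1+3/160) = 9417/10000 ≈ 0.941700
step 3 [1.5y] bond c/2=9/800: DF=(943533/1000000 − 9/800·(0.976200+0.941700))/(1+9/800) = 9117/10000 ≈ 0.911700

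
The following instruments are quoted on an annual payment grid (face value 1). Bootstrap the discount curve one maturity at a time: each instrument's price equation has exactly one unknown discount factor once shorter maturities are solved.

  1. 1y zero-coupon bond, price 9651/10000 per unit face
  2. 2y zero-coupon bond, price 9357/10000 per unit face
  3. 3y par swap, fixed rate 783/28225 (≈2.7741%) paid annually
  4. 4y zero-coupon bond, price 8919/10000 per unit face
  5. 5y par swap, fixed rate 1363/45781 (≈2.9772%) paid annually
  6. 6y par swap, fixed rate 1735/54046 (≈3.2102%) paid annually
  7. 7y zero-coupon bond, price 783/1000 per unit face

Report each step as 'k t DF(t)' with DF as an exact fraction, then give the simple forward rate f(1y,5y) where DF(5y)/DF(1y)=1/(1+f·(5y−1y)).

1 1 9651/10000
2 2 9357/10000
3 3 9217/10000
4 4 8919/10000
5 5 8637/10000
6 6 1653/2000
7 7 783/1000
f(1y,5y) = ((9651/10000)/(8637/10000) − 1)/(4) = 169/5758 ≈ 2.9350%

step 1 [1y] zero: DF = P = 9651/10000 ≈ 0.965100
step 2 [2y] zero: DF = P = 9357/10000 ≈ 0.935700
step 3 [3y] swap r/1=783/28225: DF=(1 − 783/28225·(0.965100+0.935700))/(1+783/28225) = 9217/10000 ≈ 0.921700
step 4 [4y] zero: DF = P = 8919/10000 ≈ 0.891900
step 5 [5y] swap r/1=1363/45781: DF=(1 − 1363/45781·(0.965100+0.935700+0.921700+0.891900))/(1+1363/45781) = 8637/10000 ≈ 0.863700
step 6 [6y] swap r/1=1735/54046: DF=(1 − 1735/54046·(0.965100+0.935700+0.921700+0.891900+0.863700))/(1+1735/54046) = 1653/2000 ≈ 0.826500
step 7 [7y] zero: DF = P = 783/1000 ≈ 0.783000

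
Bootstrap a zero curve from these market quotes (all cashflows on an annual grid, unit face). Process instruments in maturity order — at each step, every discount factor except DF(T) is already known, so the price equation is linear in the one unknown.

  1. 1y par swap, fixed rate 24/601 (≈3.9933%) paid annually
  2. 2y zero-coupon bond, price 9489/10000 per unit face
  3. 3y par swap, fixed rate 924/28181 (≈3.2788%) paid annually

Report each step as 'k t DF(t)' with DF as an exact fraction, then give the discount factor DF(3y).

step 1 [1y] swap r/1=24/601: DF=(1 − 24/601·(0))/(1+24/601) = 601/625 ≈ 0.961600
step 2 [2y] zero: DF = P = 9489/10000 ≈ 0.948900
step 3 [3y] swap r/1=924/28181: DF=(1 − 924/28181·(0.961600+0.948900))/(1+924/28181) = 2269/2500 ≈ 0.907600

1 1 601/625
2 2 9489/10000
3 3 2269/2500
DF(3y) = 2269/2500 ≈ 0.907600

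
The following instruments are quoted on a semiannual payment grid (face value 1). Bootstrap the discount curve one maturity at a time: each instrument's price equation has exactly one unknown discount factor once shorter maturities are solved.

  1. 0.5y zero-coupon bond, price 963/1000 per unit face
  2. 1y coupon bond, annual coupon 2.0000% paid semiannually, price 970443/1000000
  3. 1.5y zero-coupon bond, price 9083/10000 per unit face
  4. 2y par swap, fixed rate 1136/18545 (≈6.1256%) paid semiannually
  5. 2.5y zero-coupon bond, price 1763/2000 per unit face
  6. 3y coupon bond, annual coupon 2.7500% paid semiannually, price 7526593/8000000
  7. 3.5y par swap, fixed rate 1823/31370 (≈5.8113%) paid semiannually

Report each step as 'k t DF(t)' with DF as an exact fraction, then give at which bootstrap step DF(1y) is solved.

step 1 [0.5y] zero: DF = P = 963/1000 ≈ 0.963000
step 2 [1y] bond c/2=1/100: DF=(970443/1000000 − 1/100·(0.963000))/(1+1/100) = 9513/10000 ≈ 0.951300
step 3 [1.5y] zero: DF = P = 9083/10000 ≈ 0.908300
step 4 [2y] swap r/2=568/18545: DF=(1 − 568/18545·(0.963000+0.951300+0.908300))/(1+568/18545) = 554/625 ≈ 0.886400
step 5 [2.5y] zero: DF = P = 1763/2000 ≈ 0.881500
step 6 [3y] bond c/2=11/800: DF=(7526593/8000000 − 11/800·(0.963000+0.951300+0.908300+0.886400+0.881500))/(1+11/800) = 4329/5000 ≈ 0.865800
step 7 [3.5y] swap r/2=1823/62740: DF=(1 − 1823/62740·(0.963000+0.951300+0.908300+0.886400+0.881500+0.865800))/(1+1823/62740) = 8177/10000 ≈ 0.817700

1 1/2 963/1000
2 1 9513/10000
3 3/2 9083/10000
4 2 554/625
5 5/2 1763/2000
6 3 4329/5000
7 7/2 8177/10000
DF(1y) is solved at step 2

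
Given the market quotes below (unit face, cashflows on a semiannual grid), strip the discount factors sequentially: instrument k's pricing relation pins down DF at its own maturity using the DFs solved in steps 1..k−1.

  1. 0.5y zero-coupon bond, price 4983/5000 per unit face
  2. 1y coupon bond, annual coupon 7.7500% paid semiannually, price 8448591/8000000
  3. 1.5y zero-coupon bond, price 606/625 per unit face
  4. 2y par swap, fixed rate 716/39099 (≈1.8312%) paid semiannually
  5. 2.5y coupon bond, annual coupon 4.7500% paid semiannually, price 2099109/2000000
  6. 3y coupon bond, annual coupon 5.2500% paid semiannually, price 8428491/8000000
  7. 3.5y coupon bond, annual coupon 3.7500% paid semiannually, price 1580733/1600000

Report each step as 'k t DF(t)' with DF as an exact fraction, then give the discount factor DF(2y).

step 1 [0.5y] zero: DF = P = 4983/5000 ≈ 0.996600
step 2 [1y] bond c/2=31/800: DF=(8448591/8000000 − 31/800·(0.996600))/(1+31/800) = 1959/2000 ≈ 0.979500
step 3 [1.5y] zero: DF = P = 606/625 ≈ 0.969600
step 4 [2y] swap r/2=358/39099: DF=(1 − 358/39099·(0.996600+0.979500+0.969600))/(1+358/39099) = 4821/5000 ≈ 0.964200
step 5 [2.5y] bond c/2=19/800: DF=(2099109/2000000 − 19/800·(0.996600+0.979500+0.969600+0.964200))/(1+19/800) = 1869/2000 ≈ 0.934500
step 6 [3y] bond c/2=21/800: DF=(8428491/8000000 − 21/800·(0.996600+0.979500+0.969600+0.964200+0.934500))/(1+21/800) = 9027/10000 ≈ 0.902700
step 7 [3.5y] bond c/2=3/160: DF=(1580733/1600000 − 3/160·(0.996600+0.979500+0.969600+0.964200+0.934500+0.902700))/(1+3/160) = 108/125 ≈ 0.864000

1 1/2 4983/5000
2 1 1959/2000
3 3/2 606/625
4 2 4821/5000
5 5/2 1869/2000
6 3 9027/10000
7 7/2 108/125
DF(2y) = 4821/5000 ≈ 0.964200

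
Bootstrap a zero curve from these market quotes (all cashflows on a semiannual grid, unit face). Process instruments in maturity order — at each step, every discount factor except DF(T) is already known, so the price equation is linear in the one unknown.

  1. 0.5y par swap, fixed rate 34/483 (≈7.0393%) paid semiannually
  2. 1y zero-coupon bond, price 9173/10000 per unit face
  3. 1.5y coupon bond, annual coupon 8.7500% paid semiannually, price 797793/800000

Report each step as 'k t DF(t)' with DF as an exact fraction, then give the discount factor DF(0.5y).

step 1 [0.5y] swap r/2=17/483: DF=(1 − 17/483·(0))/(1+17/483) = 483/500 ≈ 0.966000
step 2 [1y] zero: DF = P = 9173/10000 ≈ 0.917300
step 3 [1.5y] bond c/2=7/160: DF=(797793/800000 − 7/160·(0.966000+0.917300))/(1+7/160) = 1753/2000 ≈ 0.876500

1 1/2 483/500
2 1 9173/10000
3 3/2 1753/2000
DF(0.5y) = 483/500 ≈ 0.966000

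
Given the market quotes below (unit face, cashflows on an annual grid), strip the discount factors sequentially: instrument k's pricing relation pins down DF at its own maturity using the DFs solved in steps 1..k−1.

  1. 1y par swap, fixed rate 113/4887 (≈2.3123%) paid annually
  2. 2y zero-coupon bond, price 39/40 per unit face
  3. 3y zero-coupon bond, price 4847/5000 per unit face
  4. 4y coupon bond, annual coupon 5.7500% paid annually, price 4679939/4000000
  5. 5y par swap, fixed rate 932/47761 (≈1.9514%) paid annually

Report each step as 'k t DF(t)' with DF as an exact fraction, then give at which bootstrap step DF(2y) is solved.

step 1 [1y] swap r/1=113/4887: DF=(1 − 113/4887·(0))/(1+113/4887) = 4887/5000 ≈ 0.977400
step 2 [2y] zero: DF = P = 39/40 ≈ 0.975000
step 3 [3y] zero: DF = P = 4847/5000 ≈ 0.969400
step 4 [4y] bond c/1=23/400: DF=(4679939/4000000 − 23/400·(0.977400+0.975000+0.969400))/(1+23/400) = 379/400 ≈ 0.947500
step 5 [5y] swap r/1=932/47761: DF=(1 − 932/47761·(0.977400+0.975000+0.969400+0.947500))/(1+932/47761) = 2267/2500 ≈ 0.906800

1 1 4887/5000
2 2 39/40
3 3 4847/5000
4 4 379/400
5 5 2267/2500
DF(2y) is solved at step 2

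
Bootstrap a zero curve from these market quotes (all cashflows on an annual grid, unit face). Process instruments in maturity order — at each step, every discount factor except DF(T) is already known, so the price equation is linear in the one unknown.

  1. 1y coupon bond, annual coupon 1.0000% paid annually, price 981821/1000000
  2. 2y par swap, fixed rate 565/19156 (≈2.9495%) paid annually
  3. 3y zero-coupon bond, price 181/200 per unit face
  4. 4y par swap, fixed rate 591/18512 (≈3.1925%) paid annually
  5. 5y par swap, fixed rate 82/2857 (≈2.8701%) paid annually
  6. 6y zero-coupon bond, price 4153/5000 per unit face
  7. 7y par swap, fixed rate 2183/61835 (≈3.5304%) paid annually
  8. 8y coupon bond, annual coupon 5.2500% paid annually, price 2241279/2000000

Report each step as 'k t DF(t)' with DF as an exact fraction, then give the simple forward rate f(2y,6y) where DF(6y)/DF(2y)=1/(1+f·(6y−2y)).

1 1 9721/10000
2 2 1887/2000
3 3 181/200
4 4 4409/5000
5 5 543/625
6 6 4153/5000
7 7 7817/10000
8 8 7563/10000
f(2y,6y) = ((1887/2000)/(4153/5000) − 1)/(4) = 1129/33224 ≈ 3.3981%

step 1 [1y] bond c/1=1/100: DF=(981821/1000000 − 1/100·(0))/(1+1/100) = 9721/10000 ≈ 0.972100
step 2 [2y] swap r/1=565/19156: DF=(1 − 565/19156·(0.972100))/(1+565/19156) = 1887/2000 ≈ 0.943500
step 3 [3y] zero: DF = P = 181/200 ≈ 0.905000
step 4 [4y] swap r/1=591/18512: DF=(1 − 591/18512·(0.972100+0.943500+0.905000))/(1+591/18512) = 4409/5000 ≈ 0.881800
step 5 [5y] swap r/1=82/2857: DF=(1 − 82/2857·(0.972100+0.943500+0.905000+0.881800))/(1+82/2857) = 543/625 ≈ 0.868800
step 6 [6y] zero: DF = P = 4153/5000 ≈ 0.830600
step 7 [7y] swap r/1=2183/61835: DF=(1 − 2183/61835·(0.972100+0.943500+0.905000+0.881800+0.868800+0.830600))/(1+2183/61835) = 7817/10000 ≈ 0.781700
step 8 [8y] bond c/1=21/400: DF=(2241279/2000000 − 21/400·(0.972100+0.943500+0.905000+0.881800+0.868800+0.830600+0.781700))/(1+21/400) = 7563/10000 ≈ 0.756300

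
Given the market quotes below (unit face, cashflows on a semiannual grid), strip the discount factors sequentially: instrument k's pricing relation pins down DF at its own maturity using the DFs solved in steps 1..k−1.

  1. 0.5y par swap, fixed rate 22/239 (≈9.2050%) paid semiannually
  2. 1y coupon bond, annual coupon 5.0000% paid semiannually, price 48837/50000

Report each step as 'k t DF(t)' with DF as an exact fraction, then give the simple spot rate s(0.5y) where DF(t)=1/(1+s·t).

1 1/2 239/250
2 1 581/625
s(0.5y) = (1/(239/250) − 1)/(1/2) = 22/239 ≈ 9.2050%

step 1 [0.5y] swap r/2=11/239: DF=(1 − 11/239·(0))/(1+11/239) = 239/250 ≈ 0.956000
step 2 [1y] bond c/2=1/40: DF=(48837/50000 − 1/40·(0.956000))/(1+1/40) = 581/625 ≈ 0.929600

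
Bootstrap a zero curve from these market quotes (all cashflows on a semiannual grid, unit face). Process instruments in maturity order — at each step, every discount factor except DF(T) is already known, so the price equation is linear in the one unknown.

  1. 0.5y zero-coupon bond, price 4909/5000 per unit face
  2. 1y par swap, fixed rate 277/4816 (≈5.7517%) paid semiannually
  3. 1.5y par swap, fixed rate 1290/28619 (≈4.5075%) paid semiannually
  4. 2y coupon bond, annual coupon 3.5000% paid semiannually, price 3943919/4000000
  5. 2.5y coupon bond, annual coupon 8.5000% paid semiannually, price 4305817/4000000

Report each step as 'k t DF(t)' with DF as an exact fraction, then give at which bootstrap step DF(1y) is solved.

step 1 [0.5y] zero: DF = P = 4909/5000 ≈ 0.981800
step 2 [1y] swap r/2=277/9632: DF=(1 − 277/9632·(0.981800))/(1+277/9632) = 4723/5000 ≈ 0.944600
step 3 [1.5y] swap r/2=645/28619: DF=(1 − 645/28619·(0.981800+0.944600))/(1+645/28619) = 1871/2000 ≈ 0.935500
step 4 [2y] bond c/2=7/400: DF=(3943919/4000000 − 7/400·(0.981800+0.944600+0.935500))/(1+7/400) = 4599/5000 ≈ 0.919800
step 5 [2.5y] bond c/2=17/400: DF=(4305817/4000000 − 17/400·(0.981800+0.944600+0.935500+0.919800))/(1+17/400) = 549/625 ≈ 0.878400

1 1/2 4909/5000
2 1 4723/5000
3 3/2 1871/2000
4 2 4599/5000
5 5/2 549/625
DF(1y) is solved at step 2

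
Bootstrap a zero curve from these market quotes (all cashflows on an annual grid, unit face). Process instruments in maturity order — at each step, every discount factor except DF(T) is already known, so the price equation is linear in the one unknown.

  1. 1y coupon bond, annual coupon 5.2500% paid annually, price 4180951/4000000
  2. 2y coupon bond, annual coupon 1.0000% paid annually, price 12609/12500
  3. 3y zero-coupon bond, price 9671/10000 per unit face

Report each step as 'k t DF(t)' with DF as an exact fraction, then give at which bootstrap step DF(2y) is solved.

1 1 9931/10000
2 2 9889/10000
3 3 9671/10000
DF(2y) is solved at step 2

step 1 [1y] bond c/1=21/400: DF=(4180951/4000000 − 21/400·(0))/(1+21/400) = 9931/10000 ≈ 0.993100
step 2 [2y] bond c/1=1/100: DF=(12609/12500 − 1/100·(0.993100))/(1+1/100) = 9889/10000 ≈ 0.988900
step 3 [3y] zero: DF = P = 9671/10000 ≈ 0.967100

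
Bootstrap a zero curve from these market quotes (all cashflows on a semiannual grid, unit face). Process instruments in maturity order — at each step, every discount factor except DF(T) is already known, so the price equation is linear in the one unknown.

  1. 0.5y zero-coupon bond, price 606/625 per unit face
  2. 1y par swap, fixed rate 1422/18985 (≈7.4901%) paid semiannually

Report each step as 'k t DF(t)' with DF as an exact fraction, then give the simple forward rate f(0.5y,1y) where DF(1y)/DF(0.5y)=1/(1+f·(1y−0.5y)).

1 1/2 606/625
2 1 9289/10000
f(0.5y,1y) = ((606/625)/(9289/10000) − 1)/(1/2) = 814/9289 ≈ 8.7631%

step 1 [0.5y] zero: DF = P = 606/625 ≈ 0.969600
step 2 [1y] swap r/2=711/18985: DF=(1 − 711/18985·(0.969600))/(1+711/18985) = 9289/10000 ≈ 0.928900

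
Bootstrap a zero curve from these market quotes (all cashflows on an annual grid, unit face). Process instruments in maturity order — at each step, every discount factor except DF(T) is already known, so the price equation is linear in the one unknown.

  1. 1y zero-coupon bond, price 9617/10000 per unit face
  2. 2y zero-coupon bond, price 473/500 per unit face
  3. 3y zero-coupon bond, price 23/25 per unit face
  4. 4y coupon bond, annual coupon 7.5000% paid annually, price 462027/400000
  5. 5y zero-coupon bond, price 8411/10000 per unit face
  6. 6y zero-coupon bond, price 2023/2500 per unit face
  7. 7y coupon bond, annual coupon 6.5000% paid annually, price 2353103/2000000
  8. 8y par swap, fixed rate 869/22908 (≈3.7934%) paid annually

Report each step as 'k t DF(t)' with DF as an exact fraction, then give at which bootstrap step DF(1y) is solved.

1 1 9617/10000
2 2 473/500
3 3 23/25
4 4 2193/2500
5 5 8411/10000
6 6 2023/2500
7 7 7779/10000
8 8 7393/10000
DF(1y) is solved at step 1

step 1 [1y] zero: DF = P = 9617/10000 ≈ 0.961700
step 2 [2y] zero: DF = P = 473/500 ≈ 0.946000
step 3 [3y] zero: DF = P = 23/25 ≈ 0.920000
step 4 [4y] bond c/1=3/40: DF=(462027/400000 − 3/40·(0.961700+0.946000+0.920000))/(1+3/40) = 2193/2500 ≈ 0.877200
step 5 [5y] zero: DF = P = 8411/10000 ≈ 0.841100
step 6 [6y] zero: DF = P = 2023/2500 ≈ 0.809200
step 7 [7y] bond c/1=13/200: DF=(2353103/2000000 − 13/200·(0.961700+0.946000+0.920000+0.877200+0.841100+0.809200))/(1+13/200) = 7779/10000 ≈ 0.777900
step 8 [8y] swap r/1=869/22908: DF=(1 − 869/22908·(0.961700+0.946000+0.920000+0.877200+0.841100+0.809200+0.777900))/(1+869/22908) = 7393/10000 ≈ 0.739300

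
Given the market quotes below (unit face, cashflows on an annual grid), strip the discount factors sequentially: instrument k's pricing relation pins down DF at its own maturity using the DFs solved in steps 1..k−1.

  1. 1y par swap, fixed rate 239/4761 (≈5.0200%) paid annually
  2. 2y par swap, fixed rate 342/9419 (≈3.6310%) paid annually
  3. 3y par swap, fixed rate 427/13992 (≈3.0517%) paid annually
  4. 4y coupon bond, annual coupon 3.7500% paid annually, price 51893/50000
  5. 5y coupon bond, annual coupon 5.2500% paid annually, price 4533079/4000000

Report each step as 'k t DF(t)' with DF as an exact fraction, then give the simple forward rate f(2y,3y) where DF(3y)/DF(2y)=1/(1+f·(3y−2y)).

1 1 4761/5000
2 2 2329/2500
3 3 4573/5000
4 4 562/625
5 5 8923/10000
f(2y,3y) = ((2329/2500)/(4573/5000) − 1)/(1) = 5/269 ≈ 1.8587%

step 1 [1y] swap r/1=239/4761: DF=(1 − 239/4761·(0))/(1+239/4761) = 4761/5000 ≈ 0.952200
step 2 [2y] swap r/1=342/9419: DF=(1 − 342/9419·(0.952200))/(1+342/9419) = 2329/2500 ≈ 0.931600
step 3 [3y] swap r/1=427/13992: DF=(1 − 427/13992·(0.952200+0.931600))/(1+427/13992) = 4573/5000 ≈ 0.914600
step 4 [4y] bond c/1=3/80: DF=(51893/50000 − 3/80·(0.952200+0.931600+0.914600))/(1+3/80) = 562/625 ≈ 0.899200
step 5 [5y] bond c/1=21/400: DF=(4533079/4000000 − 21/400·(0.952200+0.931600+0.914600+0.899200))/(1+21/400) = 8923/10000 ≈ 0.892300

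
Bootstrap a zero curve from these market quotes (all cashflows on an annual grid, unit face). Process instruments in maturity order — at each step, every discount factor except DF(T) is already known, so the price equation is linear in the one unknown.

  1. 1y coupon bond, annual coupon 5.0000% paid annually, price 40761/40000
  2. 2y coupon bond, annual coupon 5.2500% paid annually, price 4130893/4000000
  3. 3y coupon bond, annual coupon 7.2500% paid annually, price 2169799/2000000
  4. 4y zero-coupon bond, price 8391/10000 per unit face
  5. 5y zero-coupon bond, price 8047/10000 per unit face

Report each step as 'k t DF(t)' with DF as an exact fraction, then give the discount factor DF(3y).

1 1 1941/2000
2 2 583/625
3 3 8829/10000
4 4 8391/10000
5 5 8047/10000
DF(3y) = 8829/10000 ≈ 0.882900

step 1 [1y] bond c/1=1/20: DF=(40761/40000 − 1/20·(0))/(1+1/20) = 1941/2000 ≈ 0.970500
step 2 [2y] bond c/1=21/400: DF=(4130893/4000000 − 21/400·(0.970500))/(1+21/400) = 583/625 ≈ 0.932800
step 3 [3y] bond c/1=29/400: DF=(2169799/2000000 − 29/400·(0.970500+0.932800))/(1+29/400) = 8829/10000 ≈ 0.882900
step 4 [4y] zero: DF = P = 8391/10000 ≈ 0.839100
step 5 [5y] zero: DF = P = 8047/10000 ≈ 0.804700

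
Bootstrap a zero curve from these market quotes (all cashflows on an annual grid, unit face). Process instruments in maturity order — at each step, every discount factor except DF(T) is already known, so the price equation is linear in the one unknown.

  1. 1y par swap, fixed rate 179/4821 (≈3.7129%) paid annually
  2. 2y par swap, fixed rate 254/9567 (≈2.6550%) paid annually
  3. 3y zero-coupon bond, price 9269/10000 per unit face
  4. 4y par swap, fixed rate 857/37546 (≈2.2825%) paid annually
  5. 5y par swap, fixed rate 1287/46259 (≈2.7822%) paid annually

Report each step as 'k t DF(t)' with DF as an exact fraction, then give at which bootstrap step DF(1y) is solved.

step 1 [1y] swap r/1=179/4821: DF=(1 − 179/4821·(0))/(1+179/4821) = 4821/5000 ≈ 0.964200
step 2 [2y] swap r/1=254/9567: DF=(1 − 254/9567·(0.964200))/(1+254/9567) = 2373/2500 ≈ 0.949200
step 3 [3y] zero: DF = P = 9269/10000 ≈ 0.926900
step 4 [4y] swap r/1=857/37546: DF=(1 − 857/37546·(0.964200+0.949200+0.926900))/(1+857/37546) = 9143/10000 ≈ 0.914300
step 5 [5y] swap r/1=1287/46259: DF=(1 − 1287/46259·(0.964200+0.949200+0.926900+0.914300))/(1+1287/46259) = 8713/10000 ≈ 0.871300

1 1 4821/5000
2 2 2373/2500
3 3 9269/10000
4 4 9143/10000
5 5 8713/10000
DF(1y) is solved at step 1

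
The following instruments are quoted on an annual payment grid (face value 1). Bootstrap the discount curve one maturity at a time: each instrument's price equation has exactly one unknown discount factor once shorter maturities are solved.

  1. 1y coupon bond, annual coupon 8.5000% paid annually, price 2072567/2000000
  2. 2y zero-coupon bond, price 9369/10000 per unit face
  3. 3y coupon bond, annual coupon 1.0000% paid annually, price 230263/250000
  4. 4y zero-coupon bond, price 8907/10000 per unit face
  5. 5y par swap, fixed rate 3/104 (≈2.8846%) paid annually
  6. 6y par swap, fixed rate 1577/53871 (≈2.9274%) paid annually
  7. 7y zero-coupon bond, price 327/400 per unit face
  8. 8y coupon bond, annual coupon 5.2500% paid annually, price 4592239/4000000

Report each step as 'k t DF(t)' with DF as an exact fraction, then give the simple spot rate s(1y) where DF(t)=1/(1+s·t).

1 1 9551/10000
2 2 9369/10000
3 3 2233/2500
4 4 8907/10000
5 5 8689/10000
6 6 8423/10000
7 7 327/400
8 8 7813/10000
s(1y) = (1/(9551/10000) − 1)/(1) = 449/9551 ≈ 4.7011%

step 1 [1y] bond c/1=17/200: DF=(2072567/2000000 − 17/200·(0))/(1+17/200) = 9551/10000 ≈ 0.955100
step 2 [2y] zero: DF = P = 9369/10000 ≈ 0.936900
step 3 [3y] bond c/1=1/100: DF=(230263/250000 − 1/100·(0.955100+0.936900))/(1+1/100) = 2233/2500 ≈ 0.893200
step 4 [4y] zero: DF = P = 8907/10000 ≈ 0.890700
step 5 [5y] swap r/1=3/104: DF=(1 − 3/104·(0.955100+0.936900+0.893200+0.890700))/(1+3/104) = 8689/10000 ≈ 0.868900
step 6 [6y] swap r/1=1577/53871: DF=(1 − 1577/53871·(0.955100+0.936900+0.893200+0.890700+0.868900))/(1+1577/53871) = 8423/10000 ≈ 0.842300
step 7 [7y] zero: DF = P = 327/400 ≈ 0.817500
step 8 [8y] bond c/1=21/400: DF=(4592239/4000000 − 21/400·(0.955100+0.936900+0.893200+0.890700+0.868900+0.842300+0.817500))/(1+21/400) = 7813/10000 ≈ 0.781300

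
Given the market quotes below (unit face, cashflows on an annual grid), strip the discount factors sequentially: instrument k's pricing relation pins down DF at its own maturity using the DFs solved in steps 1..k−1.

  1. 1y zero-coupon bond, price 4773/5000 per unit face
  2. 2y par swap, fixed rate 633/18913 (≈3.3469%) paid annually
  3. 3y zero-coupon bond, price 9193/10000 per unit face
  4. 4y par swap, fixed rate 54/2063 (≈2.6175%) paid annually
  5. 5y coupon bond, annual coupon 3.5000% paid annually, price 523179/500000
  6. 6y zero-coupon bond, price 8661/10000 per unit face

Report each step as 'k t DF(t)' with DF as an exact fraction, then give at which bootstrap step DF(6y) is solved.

step 1 [1y] zero: DF = P = 4773/5000 ≈ 0.954600
step 2 [2y] swap r/1=633/18913: DF=(1 − 633/18913·(0.954600))/(1+633/18913) = 9367/10000 ≈ 0.936700
step 3 [3y] zero: DF = P = 9193/10000 ≈ 0.919300
step 4 [4y] swap r/1=54/2063: DF=(1 − 54/2063·(0.954600+0.936700+0.919300))/(1+54/2063) = 2257/2500 ≈ 0.902800
step 5 [5y] bond c/1=7/200: DF=(523179/500000 − 7/200·(0.954600+0.936700+0.919300+0.902800))/(1+7/200) = 4427/5000 ≈ 0.885400
step 6 [6y] zero: DF = P = 8661/10000 ≈ 0.866100

1 1 4773/5000
2 2 9367/10000
3 3 9193/10000
4 4 2257/2500
5 5 4427/5000
6 6 8661/10000
DF(6y) is solved at step 6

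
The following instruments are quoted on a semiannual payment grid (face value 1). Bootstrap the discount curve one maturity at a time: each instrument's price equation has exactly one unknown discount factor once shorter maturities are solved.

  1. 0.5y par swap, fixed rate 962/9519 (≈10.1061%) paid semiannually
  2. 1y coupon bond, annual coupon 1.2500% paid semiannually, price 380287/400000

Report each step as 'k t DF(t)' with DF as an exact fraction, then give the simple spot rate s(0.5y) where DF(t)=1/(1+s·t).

1 1/2 9519/10000
2 1 9389/10000
s(0.5y) = (1/(9519/10000) − 1)/(1/2) = 962/9519 ≈ 10.1061%

step 1 [0.5y] swap r/2=481/9519: DF=(1 − 481/9519·(0))/(1+481/9519) = 9519/10000 ≈ 0.951900
step 2 [1y] bond c/2=1/160: DF=(380287/400000 − 1/160·(0.951900))/(1+1/160) = 9389/10000 ≈ 0.938900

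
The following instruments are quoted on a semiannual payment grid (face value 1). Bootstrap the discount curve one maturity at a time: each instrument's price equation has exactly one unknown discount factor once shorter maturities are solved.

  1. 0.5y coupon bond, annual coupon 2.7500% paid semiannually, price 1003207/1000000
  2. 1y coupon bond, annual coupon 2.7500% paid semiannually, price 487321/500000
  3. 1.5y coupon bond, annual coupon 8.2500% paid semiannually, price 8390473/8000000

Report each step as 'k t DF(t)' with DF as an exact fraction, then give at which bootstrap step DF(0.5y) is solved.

1 1/2 1237/1250
2 1 237/250
3 3/2 1861/2000
DF(0.5y) is solved at step 1

step 1 [0.5y] bond c/2=11/800: DF=(1003207/1000000 − 11/800·(0))/(1+11/800) = 1237/1250 ≈ 0.989600
step 2 [1y] bond c/2=11/800: DF=(487321/500000 − 11/800·(0.989600))/(1+11/800) = 237/250 ≈ 0.948000
step 3 [1.5y] bond c/2=33/800: DF=(8390473/8000000 − 33/800·(0.989600+0.948000))/(1+33/800) = 1861/2000 ≈ 0.930500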